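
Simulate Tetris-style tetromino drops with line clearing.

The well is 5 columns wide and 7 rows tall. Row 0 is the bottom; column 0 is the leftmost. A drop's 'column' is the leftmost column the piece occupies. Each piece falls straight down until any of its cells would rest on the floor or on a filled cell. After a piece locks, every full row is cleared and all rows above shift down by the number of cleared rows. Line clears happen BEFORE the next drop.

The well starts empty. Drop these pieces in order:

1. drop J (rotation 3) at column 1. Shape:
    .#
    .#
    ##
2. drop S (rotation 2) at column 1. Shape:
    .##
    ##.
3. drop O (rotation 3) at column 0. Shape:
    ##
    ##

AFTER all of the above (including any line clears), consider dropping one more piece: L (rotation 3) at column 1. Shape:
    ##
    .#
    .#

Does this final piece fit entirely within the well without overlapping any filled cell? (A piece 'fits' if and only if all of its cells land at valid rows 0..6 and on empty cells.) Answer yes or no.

Drop 1: J rot3 at col 1 lands with bottom-row=0; cleared 0 line(s) (total 0); column heights now [0 1 3 0 0], max=3
Drop 2: S rot2 at col 1 lands with bottom-row=3; cleared 0 line(s) (total 0); column heights now [0 4 5 5 0], max=5
Drop 3: O rot3 at col 0 lands with bottom-row=4; cleared 0 line(s) (total 0); column heights now [6 6 5 5 0], max=6
Test piece L rot3 at col 1 (width 2): heights before test = [6 6 5 5 0]; fits = False

Answer: no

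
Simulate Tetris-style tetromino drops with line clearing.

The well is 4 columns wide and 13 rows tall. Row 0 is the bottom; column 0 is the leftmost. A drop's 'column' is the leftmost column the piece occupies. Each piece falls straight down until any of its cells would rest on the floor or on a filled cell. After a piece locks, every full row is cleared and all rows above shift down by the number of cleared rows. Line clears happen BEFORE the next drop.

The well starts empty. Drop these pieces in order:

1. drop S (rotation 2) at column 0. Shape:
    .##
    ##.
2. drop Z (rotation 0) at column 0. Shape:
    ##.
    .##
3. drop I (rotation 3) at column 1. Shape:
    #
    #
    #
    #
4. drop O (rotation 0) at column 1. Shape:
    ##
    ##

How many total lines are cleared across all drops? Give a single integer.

Answer: 0

Derivation:
Drop 1: S rot2 at col 0 lands with bottom-row=0; cleared 0 line(s) (total 0); column heights now [1 2 2 0], max=2
Drop 2: Z rot0 at col 0 lands with bottom-row=2; cleared 0 line(s) (total 0); column heights now [4 4 3 0], max=4
Drop 3: I rot3 at col 1 lands with bottom-row=4; cleared 0 line(s) (total 0); column heights now [4 8 3 0], max=8
Drop 4: O rot0 at col 1 lands with bottom-row=8; cleared 0 line(s) (total 0); column heights now [4 10 10 0], max=10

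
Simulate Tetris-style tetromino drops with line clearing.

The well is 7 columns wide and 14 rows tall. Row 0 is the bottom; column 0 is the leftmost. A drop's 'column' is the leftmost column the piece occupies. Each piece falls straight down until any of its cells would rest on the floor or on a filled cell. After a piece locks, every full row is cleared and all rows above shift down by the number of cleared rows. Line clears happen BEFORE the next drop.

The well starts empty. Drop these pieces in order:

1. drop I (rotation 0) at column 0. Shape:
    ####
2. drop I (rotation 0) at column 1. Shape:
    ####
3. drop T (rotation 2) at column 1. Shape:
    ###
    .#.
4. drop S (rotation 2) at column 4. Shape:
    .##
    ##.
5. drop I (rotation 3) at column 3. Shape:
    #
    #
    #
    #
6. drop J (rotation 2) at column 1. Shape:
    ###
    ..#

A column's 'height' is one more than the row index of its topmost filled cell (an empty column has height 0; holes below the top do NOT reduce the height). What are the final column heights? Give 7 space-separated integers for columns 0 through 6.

Answer: 1 10 10 10 3 4 4

Derivation:
Drop 1: I rot0 at col 0 lands with bottom-row=0; cleared 0 line(s) (total 0); column heights now [1 1 1 1 0 0 0], max=1
Drop 2: I rot0 at col 1 lands with bottom-row=1; cleared 0 line(s) (total 0); column heights now [1 2 2 2 2 0 0], max=2
Drop 3: T rot2 at col 1 lands with bottom-row=2; cleared 0 line(s) (total 0); column heights now [1 4 4 4 2 0 0], max=4
Drop 4: S rot2 at col 4 lands with bottom-row=2; cleared 0 line(s) (total 0); column heights now [1 4 4 4 3 4 4], max=4
Drop 5: I rot3 at col 3 lands with bottom-row=4; cleared 0 line(s) (total 0); column heights now [1 4 4 8 3 4 4], max=8
Drop 6: J rot2 at col 1 lands with bottom-row=8; cleared 0 line(s) (total 0); column heights now [1 10 10 10 3 4 4], max=10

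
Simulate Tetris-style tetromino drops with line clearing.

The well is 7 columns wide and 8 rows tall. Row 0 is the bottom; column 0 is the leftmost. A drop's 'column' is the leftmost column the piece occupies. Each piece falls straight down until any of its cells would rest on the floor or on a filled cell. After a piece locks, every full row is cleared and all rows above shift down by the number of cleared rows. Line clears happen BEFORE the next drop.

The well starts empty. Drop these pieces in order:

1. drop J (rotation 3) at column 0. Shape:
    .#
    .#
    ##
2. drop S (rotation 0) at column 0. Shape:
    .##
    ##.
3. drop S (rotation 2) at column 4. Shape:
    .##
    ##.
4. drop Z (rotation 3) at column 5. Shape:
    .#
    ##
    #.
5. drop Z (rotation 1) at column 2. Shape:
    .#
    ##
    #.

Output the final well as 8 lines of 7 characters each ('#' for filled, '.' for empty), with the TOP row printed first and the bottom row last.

Answer: ...#...
..##...
..#....
.##...#
##...##
.#...#.
.#...##
##..##.

Derivation:
Drop 1: J rot3 at col 0 lands with bottom-row=0; cleared 0 line(s) (total 0); column heights now [1 3 0 0 0 0 0], max=3
Drop 2: S rot0 at col 0 lands with bottom-row=3; cleared 0 line(s) (total 0); column heights now [4 5 5 0 0 0 0], max=5
Drop 3: S rot2 at col 4 lands with bottom-row=0; cleared 0 line(s) (total 0); column heights now [4 5 5 0 1 2 2], max=5
Drop 4: Z rot3 at col 5 lands with bottom-row=2; cleared 0 line(s) (total 0); column heights now [4 5 5 0 1 4 5], max=5
Drop 5: Z rot1 at col 2 lands with bottom-row=5; cleared 0 line(s) (total 0); column heights now [4 5 7 8 1 4 5], max=8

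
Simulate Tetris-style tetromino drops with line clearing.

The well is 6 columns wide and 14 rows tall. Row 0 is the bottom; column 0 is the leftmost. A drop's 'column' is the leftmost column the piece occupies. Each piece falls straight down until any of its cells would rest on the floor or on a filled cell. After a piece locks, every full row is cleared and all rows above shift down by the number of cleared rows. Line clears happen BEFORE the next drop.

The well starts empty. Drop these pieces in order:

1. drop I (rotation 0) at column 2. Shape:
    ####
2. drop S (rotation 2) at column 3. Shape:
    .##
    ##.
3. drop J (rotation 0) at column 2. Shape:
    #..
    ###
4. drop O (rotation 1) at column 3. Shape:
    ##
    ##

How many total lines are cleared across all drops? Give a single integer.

Answer: 0

Derivation:
Drop 1: I rot0 at col 2 lands with bottom-row=0; cleared 0 line(s) (total 0); column heights now [0 0 1 1 1 1], max=1
Drop 2: S rot2 at col 3 lands with bottom-row=1; cleared 0 line(s) (total 0); column heights now [0 0 1 2 3 3], max=3
Drop 3: J rot0 at col 2 lands with bottom-row=3; cleared 0 line(s) (total 0); column heights now [0 0 5 4 4 3], max=5
Drop 4: O rot1 at col 3 lands with bottom-row=4; cleared 0 line(s) (total 0); column heights now [0 0 5 6 6 3], max=6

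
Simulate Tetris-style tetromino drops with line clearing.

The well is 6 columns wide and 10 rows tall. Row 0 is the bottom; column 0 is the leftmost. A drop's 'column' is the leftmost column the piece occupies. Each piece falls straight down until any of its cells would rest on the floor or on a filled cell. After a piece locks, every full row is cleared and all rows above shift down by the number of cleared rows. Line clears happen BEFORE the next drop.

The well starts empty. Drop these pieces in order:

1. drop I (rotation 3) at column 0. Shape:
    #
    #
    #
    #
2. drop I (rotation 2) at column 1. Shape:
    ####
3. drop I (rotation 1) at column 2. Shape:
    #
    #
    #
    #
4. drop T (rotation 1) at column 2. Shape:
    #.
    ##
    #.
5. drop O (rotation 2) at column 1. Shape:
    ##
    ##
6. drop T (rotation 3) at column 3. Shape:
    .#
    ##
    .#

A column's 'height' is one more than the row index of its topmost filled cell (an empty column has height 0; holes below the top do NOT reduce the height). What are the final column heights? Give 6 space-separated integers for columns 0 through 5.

Drop 1: I rot3 at col 0 lands with bottom-row=0; cleared 0 line(s) (total 0); column heights now [4 0 0 0 0 0], max=4
Drop 2: I rot2 at col 1 lands with bottom-row=0; cleared 0 line(s) (total 0); column heights now [4 1 1 1 1 0], max=4
Drop 3: I rot1 at col 2 lands with bottom-row=1; cleared 0 line(s) (total 0); column heights now [4 1 5 1 1 0], max=5
Drop 4: T rot1 at col 2 lands with bottom-row=5; cleared 0 line(s) (total 0); column heights now [4 1 8 7 1 0], max=8
Drop 5: O rot2 at col 1 lands with bottom-row=8; cleared 0 line(s) (total 0); column heights now [4 10 10 7 1 0], max=10
Drop 6: T rot3 at col 3 lands with bottom-row=6; cleared 0 line(s) (total 0); column heights now [4 10 10 8 9 0], max=10

Answer: 4 10 10 8 9 0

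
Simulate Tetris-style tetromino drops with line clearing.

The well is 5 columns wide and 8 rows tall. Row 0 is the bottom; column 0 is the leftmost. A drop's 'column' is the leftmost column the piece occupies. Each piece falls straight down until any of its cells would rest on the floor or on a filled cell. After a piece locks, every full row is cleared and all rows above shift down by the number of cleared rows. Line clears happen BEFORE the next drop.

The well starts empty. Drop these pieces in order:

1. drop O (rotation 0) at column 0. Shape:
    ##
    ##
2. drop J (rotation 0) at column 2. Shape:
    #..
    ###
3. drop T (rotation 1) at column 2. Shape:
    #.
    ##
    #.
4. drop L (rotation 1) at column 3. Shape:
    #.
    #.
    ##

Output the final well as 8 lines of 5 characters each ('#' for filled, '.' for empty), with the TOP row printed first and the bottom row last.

Answer: .....
.....
...#.
...#.
..###
..##.
..#..
###..

Derivation:
Drop 1: O rot0 at col 0 lands with bottom-row=0; cleared 0 line(s) (total 0); column heights now [2 2 0 0 0], max=2
Drop 2: J rot0 at col 2 lands with bottom-row=0; cleared 1 line(s) (total 1); column heights now [1 1 1 0 0], max=1
Drop 3: T rot1 at col 2 lands with bottom-row=1; cleared 0 line(s) (total 1); column heights now [1 1 4 3 0], max=4
Drop 4: L rot1 at col 3 lands with bottom-row=3; cleared 0 line(s) (total 1); column heights now [1 1 4 6 4], max=6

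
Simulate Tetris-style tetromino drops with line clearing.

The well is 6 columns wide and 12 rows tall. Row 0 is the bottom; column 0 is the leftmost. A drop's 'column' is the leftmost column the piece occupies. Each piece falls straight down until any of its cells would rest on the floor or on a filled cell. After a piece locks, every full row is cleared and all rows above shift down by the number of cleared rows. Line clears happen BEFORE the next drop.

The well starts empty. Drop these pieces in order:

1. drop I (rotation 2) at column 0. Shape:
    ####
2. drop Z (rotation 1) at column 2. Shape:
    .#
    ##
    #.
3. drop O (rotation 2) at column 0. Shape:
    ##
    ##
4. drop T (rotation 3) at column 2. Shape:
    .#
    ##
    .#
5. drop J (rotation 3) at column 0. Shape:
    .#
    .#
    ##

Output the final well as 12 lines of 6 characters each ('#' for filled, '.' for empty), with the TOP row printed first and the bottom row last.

Drop 1: I rot2 at col 0 lands with bottom-row=0; cleared 0 line(s) (total 0); column heights now [1 1 1 1 0 0], max=1
Drop 2: Z rot1 at col 2 lands with bottom-row=1; cleared 0 line(s) (total 0); column heights now [1 1 3 4 0 0], max=4
Drop 3: O rot2 at col 0 lands with bottom-row=1; cleared 0 line(s) (total 0); column heights now [3 3 3 4 0 0], max=4
Drop 4: T rot3 at col 2 lands with bottom-row=4; cleared 0 line(s) (total 0); column heights now [3 3 6 7 0 0], max=7
Drop 5: J rot3 at col 0 lands with bottom-row=3; cleared 0 line(s) (total 0); column heights now [4 6 6 7 0 0], max=7

Answer: ......
......
......
......
......
...#..
.###..
.#.#..
##.#..
####..
###...
####..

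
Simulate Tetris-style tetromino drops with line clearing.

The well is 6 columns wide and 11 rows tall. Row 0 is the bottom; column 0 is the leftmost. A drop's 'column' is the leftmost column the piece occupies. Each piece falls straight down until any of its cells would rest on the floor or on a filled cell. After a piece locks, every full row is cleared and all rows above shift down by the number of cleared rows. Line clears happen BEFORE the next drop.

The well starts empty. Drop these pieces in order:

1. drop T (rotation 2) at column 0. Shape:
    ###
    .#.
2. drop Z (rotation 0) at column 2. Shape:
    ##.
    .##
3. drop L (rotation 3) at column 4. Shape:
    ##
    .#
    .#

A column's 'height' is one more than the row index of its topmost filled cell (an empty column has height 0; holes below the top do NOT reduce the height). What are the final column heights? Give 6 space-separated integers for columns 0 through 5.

Drop 1: T rot2 at col 0 lands with bottom-row=0; cleared 0 line(s) (total 0); column heights now [2 2 2 0 0 0], max=2
Drop 2: Z rot0 at col 2 lands with bottom-row=1; cleared 0 line(s) (total 0); column heights now [2 2 3 3 2 0], max=3
Drop 3: L rot3 at col 4 lands with bottom-row=0; cleared 1 line(s) (total 1); column heights now [0 1 2 2 2 2], max=2

Answer: 0 1 2 2 2 2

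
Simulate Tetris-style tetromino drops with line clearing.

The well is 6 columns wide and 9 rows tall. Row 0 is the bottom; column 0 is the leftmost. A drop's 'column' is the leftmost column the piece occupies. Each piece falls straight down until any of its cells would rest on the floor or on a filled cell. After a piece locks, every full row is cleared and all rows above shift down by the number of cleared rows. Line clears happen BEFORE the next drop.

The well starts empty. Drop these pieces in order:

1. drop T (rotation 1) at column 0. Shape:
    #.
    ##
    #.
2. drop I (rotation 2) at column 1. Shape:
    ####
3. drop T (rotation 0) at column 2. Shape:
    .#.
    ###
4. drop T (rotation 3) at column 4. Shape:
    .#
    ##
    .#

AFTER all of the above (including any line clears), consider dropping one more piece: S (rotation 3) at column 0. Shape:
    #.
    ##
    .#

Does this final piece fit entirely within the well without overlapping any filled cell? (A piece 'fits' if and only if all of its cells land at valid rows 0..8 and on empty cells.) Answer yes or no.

Drop 1: T rot1 at col 0 lands with bottom-row=0; cleared 0 line(s) (total 0); column heights now [3 2 0 0 0 0], max=3
Drop 2: I rot2 at col 1 lands with bottom-row=2; cleared 0 line(s) (total 0); column heights now [3 3 3 3 3 0], max=3
Drop 3: T rot0 at col 2 lands with bottom-row=3; cleared 0 line(s) (total 0); column heights now [3 3 4 5 4 0], max=5
Drop 4: T rot3 at col 4 lands with bottom-row=3; cleared 0 line(s) (total 0); column heights now [3 3 4 5 5 6], max=6
Test piece S rot3 at col 0 (width 2): heights before test = [3 3 4 5 5 6]; fits = True

Answer: yes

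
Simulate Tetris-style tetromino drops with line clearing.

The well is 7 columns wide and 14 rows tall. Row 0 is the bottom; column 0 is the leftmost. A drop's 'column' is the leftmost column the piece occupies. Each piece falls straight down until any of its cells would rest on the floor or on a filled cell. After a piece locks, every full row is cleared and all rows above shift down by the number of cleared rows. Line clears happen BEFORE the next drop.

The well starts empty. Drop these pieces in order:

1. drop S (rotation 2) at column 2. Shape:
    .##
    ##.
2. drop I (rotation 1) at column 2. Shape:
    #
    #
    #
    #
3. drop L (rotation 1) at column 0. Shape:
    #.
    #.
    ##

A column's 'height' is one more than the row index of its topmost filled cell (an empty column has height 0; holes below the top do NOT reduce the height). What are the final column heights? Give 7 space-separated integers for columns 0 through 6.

Answer: 3 1 5 2 2 0 0

Derivation:
Drop 1: S rot2 at col 2 lands with bottom-row=0; cleared 0 line(s) (total 0); column heights now [0 0 1 2 2 0 0], max=2
Drop 2: I rot1 at col 2 lands with bottom-row=1; cleared 0 line(s) (total 0); column heights now [0 0 5 2 2 0 0], max=5
Drop 3: L rot1 at col 0 lands with bottom-row=0; cleared 0 line(s) (total 0); column heights now [3 1 5 2 2 0 0], max=5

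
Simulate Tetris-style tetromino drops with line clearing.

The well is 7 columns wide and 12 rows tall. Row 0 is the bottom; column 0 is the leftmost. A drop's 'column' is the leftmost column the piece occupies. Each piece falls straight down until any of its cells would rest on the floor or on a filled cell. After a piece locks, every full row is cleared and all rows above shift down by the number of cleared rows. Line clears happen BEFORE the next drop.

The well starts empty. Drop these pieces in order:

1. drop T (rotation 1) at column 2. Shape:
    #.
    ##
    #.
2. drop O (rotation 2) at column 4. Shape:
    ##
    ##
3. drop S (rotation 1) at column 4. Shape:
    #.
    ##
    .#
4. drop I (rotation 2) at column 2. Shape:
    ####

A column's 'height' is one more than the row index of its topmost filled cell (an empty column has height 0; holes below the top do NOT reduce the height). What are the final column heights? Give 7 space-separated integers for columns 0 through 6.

Drop 1: T rot1 at col 2 lands with bottom-row=0; cleared 0 line(s) (total 0); column heights now [0 0 3 2 0 0 0], max=3
Drop 2: O rot2 at col 4 lands with bottom-row=0; cleared 0 line(s) (total 0); column heights now [0 0 3 2 2 2 0], max=3
Drop 3: S rot1 at col 4 lands with bottom-row=2; cleared 0 line(s) (total 0); column heights now [0 0 3 2 5 4 0], max=5
Drop 4: I rot2 at col 2 lands with bottom-row=5; cleared 0 line(s) (total 0); column heights now [0 0 6 6 6 6 0], max=6

Answer: 0 0 6 6 6 6 0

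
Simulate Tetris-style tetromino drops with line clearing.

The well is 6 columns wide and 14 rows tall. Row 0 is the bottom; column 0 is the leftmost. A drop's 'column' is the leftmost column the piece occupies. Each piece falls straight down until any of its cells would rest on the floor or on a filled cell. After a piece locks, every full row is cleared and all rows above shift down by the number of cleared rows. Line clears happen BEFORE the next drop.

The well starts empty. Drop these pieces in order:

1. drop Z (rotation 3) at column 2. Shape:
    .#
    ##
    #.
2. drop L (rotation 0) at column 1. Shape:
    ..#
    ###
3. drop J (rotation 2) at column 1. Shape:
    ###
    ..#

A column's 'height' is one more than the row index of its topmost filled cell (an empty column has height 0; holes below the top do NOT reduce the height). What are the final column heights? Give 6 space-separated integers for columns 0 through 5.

Drop 1: Z rot3 at col 2 lands with bottom-row=0; cleared 0 line(s) (total 0); column heights now [0 0 2 3 0 0], max=3
Drop 2: L rot0 at col 1 lands with bottom-row=3; cleared 0 line(s) (total 0); column heights now [0 4 4 5 0 0], max=5
Drop 3: J rot2 at col 1 lands with bottom-row=5; cleared 0 line(s) (total 0); column heights now [0 7 7 7 0 0], max=7

Answer: 0 7 7 7 0 0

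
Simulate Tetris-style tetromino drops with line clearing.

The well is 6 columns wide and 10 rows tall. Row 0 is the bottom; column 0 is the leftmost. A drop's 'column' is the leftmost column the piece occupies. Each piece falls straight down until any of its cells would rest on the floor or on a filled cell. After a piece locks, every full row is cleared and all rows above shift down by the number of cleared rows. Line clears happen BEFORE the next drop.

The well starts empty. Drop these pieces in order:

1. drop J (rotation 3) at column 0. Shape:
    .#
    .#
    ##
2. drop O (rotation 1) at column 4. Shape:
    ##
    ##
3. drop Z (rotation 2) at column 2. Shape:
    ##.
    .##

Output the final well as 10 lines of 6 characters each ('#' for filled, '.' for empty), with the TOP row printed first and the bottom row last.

Drop 1: J rot3 at col 0 lands with bottom-row=0; cleared 0 line(s) (total 0); column heights now [1 3 0 0 0 0], max=3
Drop 2: O rot1 at col 4 lands with bottom-row=0; cleared 0 line(s) (total 0); column heights now [1 3 0 0 2 2], max=3
Drop 3: Z rot2 at col 2 lands with bottom-row=2; cleared 0 line(s) (total 0); column heights now [1 3 4 4 3 2], max=4

Answer: ......
......
......
......
......
......
..##..
.#.##.
.#..##
##..##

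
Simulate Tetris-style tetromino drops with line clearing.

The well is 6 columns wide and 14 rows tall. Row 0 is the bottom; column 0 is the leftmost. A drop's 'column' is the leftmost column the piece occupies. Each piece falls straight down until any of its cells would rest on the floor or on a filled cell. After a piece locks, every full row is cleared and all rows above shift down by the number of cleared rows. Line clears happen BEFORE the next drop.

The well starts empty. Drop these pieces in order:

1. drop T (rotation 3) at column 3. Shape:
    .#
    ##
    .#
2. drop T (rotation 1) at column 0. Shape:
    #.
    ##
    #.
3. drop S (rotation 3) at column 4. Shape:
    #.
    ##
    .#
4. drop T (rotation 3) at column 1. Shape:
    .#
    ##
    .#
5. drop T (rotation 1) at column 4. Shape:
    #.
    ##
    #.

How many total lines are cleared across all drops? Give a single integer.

Answer: 0

Derivation:
Drop 1: T rot3 at col 3 lands with bottom-row=0; cleared 0 line(s) (total 0); column heights now [0 0 0 2 3 0], max=3
Drop 2: T rot1 at col 0 lands with bottom-row=0; cleared 0 line(s) (total 0); column heights now [3 2 0 2 3 0], max=3
Drop 3: S rot3 at col 4 lands with bottom-row=2; cleared 0 line(s) (total 0); column heights now [3 2 0 2 5 4], max=5
Drop 4: T rot3 at col 1 lands with bottom-row=1; cleared 0 line(s) (total 0); column heights now [3 3 4 2 5 4], max=5
Drop 5: T rot1 at col 4 lands with bottom-row=5; cleared 0 line(s) (total 0); column heights now [3 3 4 2 8 7], max=8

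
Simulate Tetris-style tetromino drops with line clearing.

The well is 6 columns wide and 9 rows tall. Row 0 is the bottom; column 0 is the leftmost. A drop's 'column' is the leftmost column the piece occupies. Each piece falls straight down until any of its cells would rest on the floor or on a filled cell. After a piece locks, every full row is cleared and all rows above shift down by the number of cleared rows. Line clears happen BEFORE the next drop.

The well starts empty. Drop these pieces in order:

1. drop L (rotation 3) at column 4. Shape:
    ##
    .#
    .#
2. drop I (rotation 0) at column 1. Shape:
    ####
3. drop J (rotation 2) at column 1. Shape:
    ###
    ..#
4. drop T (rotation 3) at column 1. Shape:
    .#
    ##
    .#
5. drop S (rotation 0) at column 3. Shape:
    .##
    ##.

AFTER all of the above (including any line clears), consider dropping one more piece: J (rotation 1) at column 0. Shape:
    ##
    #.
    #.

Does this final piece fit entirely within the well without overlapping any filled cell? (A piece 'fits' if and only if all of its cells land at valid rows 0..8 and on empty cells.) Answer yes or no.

Answer: yes

Derivation:
Drop 1: L rot3 at col 4 lands with bottom-row=0; cleared 0 line(s) (total 0); column heights now [0 0 0 0 3 3], max=3
Drop 2: I rot0 at col 1 lands with bottom-row=3; cleared 0 line(s) (total 0); column heights now [0 4 4 4 4 3], max=4
Drop 3: J rot2 at col 1 lands with bottom-row=4; cleared 0 line(s) (total 0); column heights now [0 6 6 6 4 3], max=6
Drop 4: T rot3 at col 1 lands with bottom-row=6; cleared 0 line(s) (total 0); column heights now [0 8 9 6 4 3], max=9
Drop 5: S rot0 at col 3 lands with bottom-row=6; cleared 0 line(s) (total 0); column heights now [0 8 9 7 8 8], max=9
Test piece J rot1 at col 0 (width 2): heights before test = [0 8 9 7 8 8]; fits = True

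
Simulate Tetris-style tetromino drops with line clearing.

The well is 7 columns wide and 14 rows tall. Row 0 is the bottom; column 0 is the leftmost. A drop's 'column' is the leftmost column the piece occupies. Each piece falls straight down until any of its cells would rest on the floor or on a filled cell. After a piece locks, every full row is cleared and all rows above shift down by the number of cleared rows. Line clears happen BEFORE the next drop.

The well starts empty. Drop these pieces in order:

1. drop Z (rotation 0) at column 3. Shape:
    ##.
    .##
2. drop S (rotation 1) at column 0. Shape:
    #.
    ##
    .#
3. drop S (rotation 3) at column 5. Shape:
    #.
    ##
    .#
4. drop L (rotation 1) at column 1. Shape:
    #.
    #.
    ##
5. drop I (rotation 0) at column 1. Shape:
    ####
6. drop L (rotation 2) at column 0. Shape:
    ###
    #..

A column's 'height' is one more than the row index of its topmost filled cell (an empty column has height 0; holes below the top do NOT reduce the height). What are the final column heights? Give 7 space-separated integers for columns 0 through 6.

Drop 1: Z rot0 at col 3 lands with bottom-row=0; cleared 0 line(s) (total 0); column heights now [0 0 0 2 2 1 0], max=2
Drop 2: S rot1 at col 0 lands with bottom-row=0; cleared 0 line(s) (total 0); column heights now [3 2 0 2 2 1 0], max=3
Drop 3: S rot3 at col 5 lands with bottom-row=0; cleared 0 line(s) (total 0); column heights now [3 2 0 2 2 3 2], max=3
Drop 4: L rot1 at col 1 lands with bottom-row=2; cleared 0 line(s) (total 0); column heights now [3 5 3 2 2 3 2], max=5
Drop 5: I rot0 at col 1 lands with bottom-row=5; cleared 0 line(s) (total 0); column heights now [3 6 6 6 6 3 2], max=6
Drop 6: L rot2 at col 0 lands with bottom-row=5; cleared 0 line(s) (total 0); column heights now [7 7 7 6 6 3 2], max=7

Answer: 7 7 7 6 6 3 2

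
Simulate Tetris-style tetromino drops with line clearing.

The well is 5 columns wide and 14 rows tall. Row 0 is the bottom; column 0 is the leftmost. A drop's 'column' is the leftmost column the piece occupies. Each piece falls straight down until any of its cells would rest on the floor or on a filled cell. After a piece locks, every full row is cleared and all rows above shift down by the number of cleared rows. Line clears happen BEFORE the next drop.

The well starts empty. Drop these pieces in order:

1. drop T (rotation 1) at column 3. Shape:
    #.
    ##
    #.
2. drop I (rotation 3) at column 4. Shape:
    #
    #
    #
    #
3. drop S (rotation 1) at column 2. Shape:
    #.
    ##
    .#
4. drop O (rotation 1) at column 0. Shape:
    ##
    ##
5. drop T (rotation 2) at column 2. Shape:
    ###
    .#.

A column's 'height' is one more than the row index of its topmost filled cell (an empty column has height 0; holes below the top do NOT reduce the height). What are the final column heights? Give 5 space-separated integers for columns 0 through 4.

Answer: 2 2 7 7 7

Derivation:
Drop 1: T rot1 at col 3 lands with bottom-row=0; cleared 0 line(s) (total 0); column heights now [0 0 0 3 2], max=3
Drop 2: I rot3 at col 4 lands with bottom-row=2; cleared 0 line(s) (total 0); column heights now [0 0 0 3 6], max=6
Drop 3: S rot1 at col 2 lands with bottom-row=3; cleared 0 line(s) (total 0); column heights now [0 0 6 5 6], max=6
Drop 4: O rot1 at col 0 lands with bottom-row=0; cleared 0 line(s) (total 0); column heights now [2 2 6 5 6], max=6
Drop 5: T rot2 at col 2 lands with bottom-row=5; cleared 0 line(s) (total 0); column heights now [2 2 7 7 7], max=7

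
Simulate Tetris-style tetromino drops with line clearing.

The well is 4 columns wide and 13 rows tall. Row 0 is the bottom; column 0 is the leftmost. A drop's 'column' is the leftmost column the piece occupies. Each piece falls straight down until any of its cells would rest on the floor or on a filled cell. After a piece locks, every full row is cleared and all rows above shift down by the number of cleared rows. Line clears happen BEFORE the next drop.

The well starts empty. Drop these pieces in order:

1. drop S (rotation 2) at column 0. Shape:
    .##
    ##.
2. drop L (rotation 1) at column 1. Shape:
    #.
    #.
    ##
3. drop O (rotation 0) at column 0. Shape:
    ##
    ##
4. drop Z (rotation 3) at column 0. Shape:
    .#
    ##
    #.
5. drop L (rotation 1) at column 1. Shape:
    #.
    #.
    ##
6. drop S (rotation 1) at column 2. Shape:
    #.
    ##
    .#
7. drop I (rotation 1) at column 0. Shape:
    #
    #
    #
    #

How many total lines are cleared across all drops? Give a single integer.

Drop 1: S rot2 at col 0 lands with bottom-row=0; cleared 0 line(s) (total 0); column heights now [1 2 2 0], max=2
Drop 2: L rot1 at col 1 lands with bottom-row=2; cleared 0 line(s) (total 0); column heights now [1 5 3 0], max=5
Drop 3: O rot0 at col 0 lands with bottom-row=5; cleared 0 line(s) (total 0); column heights now [7 7 3 0], max=7
Drop 4: Z rot3 at col 0 lands with bottom-row=7; cleared 0 line(s) (total 0); column heights now [9 10 3 0], max=10
Drop 5: L rot1 at col 1 lands with bottom-row=10; cleared 0 line(s) (total 0); column heights now [9 13 11 0], max=13
Drop 6: S rot1 at col 2 lands with bottom-row=10; cleared 0 line(s) (total 0); column heights now [9 13 13 12], max=13
Drop 7: I rot1 at col 0 lands with bottom-row=9; cleared 2 line(s) (total 2); column heights now [11 11 11 0], max=11

Answer: 2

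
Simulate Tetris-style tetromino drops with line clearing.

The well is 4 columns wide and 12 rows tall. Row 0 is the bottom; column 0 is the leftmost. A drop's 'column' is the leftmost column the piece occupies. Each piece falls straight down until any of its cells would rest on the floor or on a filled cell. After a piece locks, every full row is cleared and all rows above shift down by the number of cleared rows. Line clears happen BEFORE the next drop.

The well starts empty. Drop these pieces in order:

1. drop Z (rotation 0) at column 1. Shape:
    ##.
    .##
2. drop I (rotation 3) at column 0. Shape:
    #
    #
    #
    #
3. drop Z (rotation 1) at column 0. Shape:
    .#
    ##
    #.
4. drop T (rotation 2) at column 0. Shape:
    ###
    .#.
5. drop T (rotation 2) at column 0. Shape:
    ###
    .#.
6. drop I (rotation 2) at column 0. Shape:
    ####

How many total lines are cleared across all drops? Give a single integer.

Drop 1: Z rot0 at col 1 lands with bottom-row=0; cleared 0 line(s) (total 0); column heights now [0 2 2 1], max=2
Drop 2: I rot3 at col 0 lands with bottom-row=0; cleared 0 line(s) (total 0); column heights now [4 2 2 1], max=4
Drop 3: Z rot1 at col 0 lands with bottom-row=4; cleared 0 line(s) (total 0); column heights now [6 7 2 1], max=7
Drop 4: T rot2 at col 0 lands with bottom-row=7; cleared 0 line(s) (total 0); column heights now [9 9 9 1], max=9
Drop 5: T rot2 at col 0 lands with bottom-row=9; cleared 0 line(s) (total 0); column heights now [11 11 11 1], max=11
Drop 6: I rot2 at col 0 lands with bottom-row=11; cleared 1 line(s) (total 1); column heights now [11 11 11 1], max=11

Answer: 1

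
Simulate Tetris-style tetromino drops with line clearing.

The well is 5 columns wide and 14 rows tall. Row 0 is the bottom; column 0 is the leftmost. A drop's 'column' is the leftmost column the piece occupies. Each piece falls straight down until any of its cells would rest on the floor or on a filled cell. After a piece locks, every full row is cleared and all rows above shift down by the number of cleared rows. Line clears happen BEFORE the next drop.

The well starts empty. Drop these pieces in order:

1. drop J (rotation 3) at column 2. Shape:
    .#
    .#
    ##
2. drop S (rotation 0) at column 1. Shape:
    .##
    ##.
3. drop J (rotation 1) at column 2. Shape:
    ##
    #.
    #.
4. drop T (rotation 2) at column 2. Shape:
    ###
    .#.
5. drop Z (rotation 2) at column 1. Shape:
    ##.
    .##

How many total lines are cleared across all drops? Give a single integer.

Drop 1: J rot3 at col 2 lands with bottom-row=0; cleared 0 line(s) (total 0); column heights now [0 0 1 3 0], max=3
Drop 2: S rot0 at col 1 lands with bottom-row=2; cleared 0 line(s) (total 0); column heights now [0 3 4 4 0], max=4
Drop 3: J rot1 at col 2 lands with bottom-row=4; cleared 0 line(s) (total 0); column heights now [0 3 7 7 0], max=7
Drop 4: T rot2 at col 2 lands with bottom-row=7; cleared 0 line(s) (total 0); column heights now [0 3 9 9 9], max=9
Drop 5: Z rot2 at col 1 lands with bottom-row=9; cleared 0 line(s) (total 0); column heights now [0 11 11 10 9], max=11

Answer: 0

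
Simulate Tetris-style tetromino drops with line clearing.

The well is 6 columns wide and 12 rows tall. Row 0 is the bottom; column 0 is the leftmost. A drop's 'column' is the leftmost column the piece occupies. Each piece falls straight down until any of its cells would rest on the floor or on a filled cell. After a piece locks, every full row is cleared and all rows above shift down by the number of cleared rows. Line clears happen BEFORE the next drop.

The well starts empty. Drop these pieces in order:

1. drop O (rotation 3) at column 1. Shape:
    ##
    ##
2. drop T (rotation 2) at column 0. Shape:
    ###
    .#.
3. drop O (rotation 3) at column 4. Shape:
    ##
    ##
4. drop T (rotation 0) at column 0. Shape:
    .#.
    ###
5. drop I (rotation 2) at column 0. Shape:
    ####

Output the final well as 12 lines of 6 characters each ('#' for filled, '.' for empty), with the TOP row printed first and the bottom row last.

Answer: ......
......
......
......
......
####..
.#....
###...
###...
.#....
.##.##
.##.##

Derivation:
Drop 1: O rot3 at col 1 lands with bottom-row=0; cleared 0 line(s) (total 0); column heights now [0 2 2 0 0 0], max=2
Drop 2: T rot2 at col 0 lands with bottom-row=2; cleared 0 line(s) (total 0); column heights now [4 4 4 0 0 0], max=4
Drop 3: O rot3 at col 4 lands with bottom-row=0; cleared 0 line(s) (total 0); column heights now [4 4 4 0 2 2], max=4
Drop 4: T rot0 at col 0 lands with bottom-row=4; cleared 0 line(s) (total 0); column heights now [5 6 5 0 2 2], max=6
Drop 5: I rot2 at col 0 lands with bottom-row=6; cleared 0 line(s) (total 0); column heights now [7 7 7 7 2 2], max=7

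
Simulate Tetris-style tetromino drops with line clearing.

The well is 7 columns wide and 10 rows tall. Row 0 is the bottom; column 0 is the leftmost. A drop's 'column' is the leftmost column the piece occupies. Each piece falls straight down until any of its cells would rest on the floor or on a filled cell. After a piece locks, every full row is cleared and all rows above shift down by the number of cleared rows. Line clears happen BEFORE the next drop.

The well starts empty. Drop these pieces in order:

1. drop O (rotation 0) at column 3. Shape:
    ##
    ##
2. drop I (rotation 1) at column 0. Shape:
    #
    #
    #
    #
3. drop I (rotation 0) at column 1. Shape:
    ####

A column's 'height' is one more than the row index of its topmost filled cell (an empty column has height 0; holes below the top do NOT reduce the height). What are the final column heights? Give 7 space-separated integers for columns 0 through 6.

Answer: 4 3 3 3 3 0 0

Derivation:
Drop 1: O rot0 at col 3 lands with bottom-row=0; cleared 0 line(s) (total 0); column heights now [0 0 0 2 2 0 0], max=2
Drop 2: I rot1 at col 0 lands with bottom-row=0; cleared 0 line(s) (total 0); column heights now [4 0 0 2 2 0 0], max=4
Drop 3: I rot0 at col 1 lands with bottom-row=2; cleared 0 line(s) (total 0); column heights now [4 3 3 3 3 0 0], max=4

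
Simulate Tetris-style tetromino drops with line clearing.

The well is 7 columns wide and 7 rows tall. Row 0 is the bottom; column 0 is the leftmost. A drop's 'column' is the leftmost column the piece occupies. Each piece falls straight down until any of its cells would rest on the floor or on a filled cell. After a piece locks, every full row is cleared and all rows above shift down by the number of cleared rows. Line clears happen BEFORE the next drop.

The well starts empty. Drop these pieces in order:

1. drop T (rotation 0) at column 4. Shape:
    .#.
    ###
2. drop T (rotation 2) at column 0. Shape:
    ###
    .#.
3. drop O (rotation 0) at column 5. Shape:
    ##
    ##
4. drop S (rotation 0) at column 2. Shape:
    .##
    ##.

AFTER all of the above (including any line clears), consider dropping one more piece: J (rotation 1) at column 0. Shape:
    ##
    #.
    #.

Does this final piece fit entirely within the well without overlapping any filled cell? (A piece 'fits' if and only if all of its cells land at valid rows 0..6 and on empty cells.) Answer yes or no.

Drop 1: T rot0 at col 4 lands with bottom-row=0; cleared 0 line(s) (total 0); column heights now [0 0 0 0 1 2 1], max=2
Drop 2: T rot2 at col 0 lands with bottom-row=0; cleared 0 line(s) (total 0); column heights now [2 2 2 0 1 2 1], max=2
Drop 3: O rot0 at col 5 lands with bottom-row=2; cleared 0 line(s) (total 0); column heights now [2 2 2 0 1 4 4], max=4
Drop 4: S rot0 at col 2 lands with bottom-row=2; cleared 0 line(s) (total 0); column heights now [2 2 3 4 4 4 4], max=4
Test piece J rot1 at col 0 (width 2): heights before test = [2 2 3 4 4 4 4]; fits = True

Answer: yes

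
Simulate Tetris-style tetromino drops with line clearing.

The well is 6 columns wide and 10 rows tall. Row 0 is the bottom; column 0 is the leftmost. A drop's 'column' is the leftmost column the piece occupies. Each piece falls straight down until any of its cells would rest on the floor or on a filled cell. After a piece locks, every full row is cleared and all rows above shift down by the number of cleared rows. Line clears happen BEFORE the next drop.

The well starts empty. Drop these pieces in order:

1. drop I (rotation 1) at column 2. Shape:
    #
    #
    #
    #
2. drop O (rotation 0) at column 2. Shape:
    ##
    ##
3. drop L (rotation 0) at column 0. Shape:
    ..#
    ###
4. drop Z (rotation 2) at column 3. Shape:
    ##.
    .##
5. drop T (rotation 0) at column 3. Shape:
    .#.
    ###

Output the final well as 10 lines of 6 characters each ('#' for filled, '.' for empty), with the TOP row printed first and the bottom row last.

Drop 1: I rot1 at col 2 lands with bottom-row=0; cleared 0 line(s) (total 0); column heights now [0 0 4 0 0 0], max=4
Drop 2: O rot0 at col 2 lands with bottom-row=4; cleared 0 line(s) (total 0); column heights now [0 0 6 6 0 0], max=6
Drop 3: L rot0 at col 0 lands with bottom-row=6; cleared 0 line(s) (total 0); column heights now [7 7 8 6 0 0], max=8
Drop 4: Z rot2 at col 3 lands with bottom-row=5; cleared 0 line(s) (total 0); column heights now [7 7 8 7 7 6], max=8
Drop 5: T rot0 at col 3 lands with bottom-row=7; cleared 0 line(s) (total 0); column heights now [7 7 8 8 9 8], max=9

Answer: ......
....#.
..####
#####.
..####
..##..
..#...
..#...
..#...
..#...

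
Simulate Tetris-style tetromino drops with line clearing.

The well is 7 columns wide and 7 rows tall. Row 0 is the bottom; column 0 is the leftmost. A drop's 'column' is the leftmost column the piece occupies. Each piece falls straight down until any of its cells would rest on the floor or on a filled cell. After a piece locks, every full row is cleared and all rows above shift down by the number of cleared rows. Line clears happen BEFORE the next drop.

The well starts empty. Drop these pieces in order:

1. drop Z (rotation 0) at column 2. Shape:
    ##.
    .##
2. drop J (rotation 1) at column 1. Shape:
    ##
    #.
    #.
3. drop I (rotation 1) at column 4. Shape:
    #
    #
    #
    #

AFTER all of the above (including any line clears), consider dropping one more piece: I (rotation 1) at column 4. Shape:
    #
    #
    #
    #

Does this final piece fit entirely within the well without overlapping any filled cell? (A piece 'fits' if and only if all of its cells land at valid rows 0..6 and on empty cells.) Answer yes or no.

Answer: no

Derivation:
Drop 1: Z rot0 at col 2 lands with bottom-row=0; cleared 0 line(s) (total 0); column heights now [0 0 2 2 1 0 0], max=2
Drop 2: J rot1 at col 1 lands with bottom-row=0; cleared 0 line(s) (total 0); column heights now [0 3 3 2 1 0 0], max=3
Drop 3: I rot1 at col 4 lands with bottom-row=1; cleared 0 line(s) (total 0); column heights now [0 3 3 2 5 0 0], max=5
Test piece I rot1 at col 4 (width 1): heights before test = [0 3 3 2 5 0 0]; fits = False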